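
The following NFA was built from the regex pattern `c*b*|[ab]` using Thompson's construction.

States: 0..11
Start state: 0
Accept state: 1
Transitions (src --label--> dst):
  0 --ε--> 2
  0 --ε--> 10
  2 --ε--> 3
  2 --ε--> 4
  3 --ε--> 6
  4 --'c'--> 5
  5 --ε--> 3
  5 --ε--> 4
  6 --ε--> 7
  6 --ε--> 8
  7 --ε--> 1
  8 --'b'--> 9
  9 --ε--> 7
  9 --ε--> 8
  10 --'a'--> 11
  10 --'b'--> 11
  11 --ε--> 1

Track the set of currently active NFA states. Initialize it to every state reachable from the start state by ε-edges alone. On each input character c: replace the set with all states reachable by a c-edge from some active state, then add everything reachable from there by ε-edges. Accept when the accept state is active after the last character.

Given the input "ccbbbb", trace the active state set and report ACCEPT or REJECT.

Answer: ACCEPT

Steps:
initial (ε-close {0}): {0,1,2,3,4,6,7,8,10}
'c' @ 1: {1,3,4,5,6,7,8}  [accepting]
'c' @ 2: {1,3,4,5,6,7,8}  [accepting]
'b' @ 3: {1,7,8,9}  [accepting]
'b' @ 4: {1,7,8,9}  [accepting]
'b' @ 5: {1,7,8,9}  [accepting]
'b' @ 6: {1,7,8,9}  [accepting]
final: {1,7,8,9}; accept 1 in set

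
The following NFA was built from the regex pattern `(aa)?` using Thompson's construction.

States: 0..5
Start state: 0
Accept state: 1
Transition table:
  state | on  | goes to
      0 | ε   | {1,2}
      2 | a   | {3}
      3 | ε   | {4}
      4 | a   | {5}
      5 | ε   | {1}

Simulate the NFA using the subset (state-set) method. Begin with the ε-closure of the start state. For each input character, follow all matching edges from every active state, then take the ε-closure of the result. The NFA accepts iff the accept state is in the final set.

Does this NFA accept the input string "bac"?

initial (ε-close {0}): {0,1,2}
'b' @ 1: {}  — dead — no transitions
rest 'ac' ignored (set empty)
after full input: {}  (accept=1 not in)

Answer: REJECT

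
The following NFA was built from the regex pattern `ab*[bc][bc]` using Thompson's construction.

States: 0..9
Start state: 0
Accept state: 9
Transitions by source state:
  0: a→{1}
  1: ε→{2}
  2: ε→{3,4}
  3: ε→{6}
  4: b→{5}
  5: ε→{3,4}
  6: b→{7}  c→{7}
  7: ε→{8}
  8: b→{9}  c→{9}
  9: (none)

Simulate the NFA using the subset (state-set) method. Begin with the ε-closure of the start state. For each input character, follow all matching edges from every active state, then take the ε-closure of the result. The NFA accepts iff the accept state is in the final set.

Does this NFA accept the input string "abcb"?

initial (ε-close {0}): {0}
'a' @ 1: {1,2,3,4,6}
'b' @ 2: {3,4,5,6,7,8}
'c' @ 3: {7,8,9}  ✓accept
'b' @ 4: {9}  ✓accept
final: {9}; accept 9 in set

Answer: ACCEPT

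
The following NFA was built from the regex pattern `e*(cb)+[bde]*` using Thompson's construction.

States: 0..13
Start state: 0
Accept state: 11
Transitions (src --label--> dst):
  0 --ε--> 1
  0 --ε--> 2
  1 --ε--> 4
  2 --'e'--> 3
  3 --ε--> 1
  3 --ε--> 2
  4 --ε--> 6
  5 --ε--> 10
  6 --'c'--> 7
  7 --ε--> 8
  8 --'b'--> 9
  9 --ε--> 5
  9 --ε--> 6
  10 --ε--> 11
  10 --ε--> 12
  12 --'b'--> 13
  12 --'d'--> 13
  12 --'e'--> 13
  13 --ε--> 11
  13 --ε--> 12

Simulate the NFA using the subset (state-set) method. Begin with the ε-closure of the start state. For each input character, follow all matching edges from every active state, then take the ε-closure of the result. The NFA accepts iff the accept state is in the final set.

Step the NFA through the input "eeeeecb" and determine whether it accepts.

initial (ε-close {0}): {0,1,2,4,6}
'e' @ 1: {1,2,3,4,6}
'e' @ 2: {1,2,3,4,6}
'e' @ 3: {1,2,3,4,6}
'e' @ 4: {1,2,3,4,6}
'e' @ 5: {1,2,3,4,6}
'c' @ 6: {7,8}
'b' @ 7: {5,6,9,10,11,12}  [accepting]
end set {5,6,9,10,11,12} — state 11 in

Answer: ACCEPT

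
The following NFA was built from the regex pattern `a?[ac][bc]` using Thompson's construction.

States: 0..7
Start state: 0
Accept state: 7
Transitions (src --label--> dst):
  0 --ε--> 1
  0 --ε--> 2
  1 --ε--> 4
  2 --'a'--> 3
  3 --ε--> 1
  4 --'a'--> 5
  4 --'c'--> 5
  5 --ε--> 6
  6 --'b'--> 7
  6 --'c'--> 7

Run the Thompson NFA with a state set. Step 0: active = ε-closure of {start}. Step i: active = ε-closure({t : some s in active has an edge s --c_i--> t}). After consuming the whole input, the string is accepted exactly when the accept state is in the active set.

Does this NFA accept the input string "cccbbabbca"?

S₀ = ε-closure({0}) = {0,1,2,4}
'c' @ 1: {5,6}
'c' @ 2: {7}  [accepting]
'c' @ 3: {}  — no active states
rest 'bbabbca' ignored (set empty)
after full input: {}  (accept=7 not in)

Answer: REJECT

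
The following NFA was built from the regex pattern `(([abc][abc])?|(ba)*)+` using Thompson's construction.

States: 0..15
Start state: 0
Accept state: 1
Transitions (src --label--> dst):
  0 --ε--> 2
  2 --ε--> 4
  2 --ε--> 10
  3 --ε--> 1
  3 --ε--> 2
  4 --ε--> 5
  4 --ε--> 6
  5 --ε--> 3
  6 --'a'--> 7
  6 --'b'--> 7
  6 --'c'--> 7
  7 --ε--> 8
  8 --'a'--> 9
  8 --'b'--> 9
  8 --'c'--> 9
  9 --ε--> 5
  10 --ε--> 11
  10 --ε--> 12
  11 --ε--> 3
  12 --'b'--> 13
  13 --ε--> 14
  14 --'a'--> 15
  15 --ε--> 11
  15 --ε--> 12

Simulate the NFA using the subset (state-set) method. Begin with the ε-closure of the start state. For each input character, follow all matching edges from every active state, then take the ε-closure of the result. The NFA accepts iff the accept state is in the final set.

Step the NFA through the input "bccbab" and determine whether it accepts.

Answer: ACCEPT

Derivation:
initial (ε-close {0}): {0,1,2,3,4,5,6,10,11,12}
'b' @ 1: {7,8,13,14}
'c' @ 2: {1,2,3,4,5,6,9,10,11,12}  (accept∈set)
'c' @ 3: {7,8}
'b' @ 4: {1,2,3,4,5,6,9,10,11,12}  (accept∈set)
'a' @ 5: {7,8}
'b' @ 6: {1,2,3,4,5,6,9,10,11,12}  (accept∈set)
final: {1,2,3,4,5,6,9,10,11,12}; accept 1 in set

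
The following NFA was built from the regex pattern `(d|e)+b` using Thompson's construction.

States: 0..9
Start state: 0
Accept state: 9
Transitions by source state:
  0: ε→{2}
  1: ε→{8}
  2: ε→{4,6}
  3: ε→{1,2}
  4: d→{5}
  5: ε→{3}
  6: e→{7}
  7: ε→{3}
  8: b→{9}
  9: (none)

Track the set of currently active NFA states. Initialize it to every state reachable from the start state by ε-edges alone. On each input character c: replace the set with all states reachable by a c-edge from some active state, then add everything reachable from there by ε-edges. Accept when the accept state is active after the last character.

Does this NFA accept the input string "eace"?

start: ε-closure({0}) = {0,2,4,6}
'e' @ 1: {1,2,3,4,6,7,8}
'a' @ 2: {}  — dead — no transitions
rest 'ce' ignored (set empty)
end set {} — state 9 not in

Answer: REJECT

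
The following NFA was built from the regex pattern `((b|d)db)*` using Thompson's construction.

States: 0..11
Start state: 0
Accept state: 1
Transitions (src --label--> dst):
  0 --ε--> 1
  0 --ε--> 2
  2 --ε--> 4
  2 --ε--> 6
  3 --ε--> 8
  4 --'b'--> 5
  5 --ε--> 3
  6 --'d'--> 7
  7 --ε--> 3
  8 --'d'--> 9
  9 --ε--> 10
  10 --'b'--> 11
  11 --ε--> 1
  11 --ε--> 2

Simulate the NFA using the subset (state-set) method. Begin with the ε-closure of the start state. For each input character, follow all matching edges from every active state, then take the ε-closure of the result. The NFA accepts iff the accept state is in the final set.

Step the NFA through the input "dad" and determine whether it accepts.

Answer: REJECT

Steps:
S₀ = ε-closure({0}) = {0,1,2,4,6}
'd' @ 1: {3,7,8}
'a' @ 2: {}  — state set empty
rest 'd' ignored (set empty)
final: {}; accept 1 not in set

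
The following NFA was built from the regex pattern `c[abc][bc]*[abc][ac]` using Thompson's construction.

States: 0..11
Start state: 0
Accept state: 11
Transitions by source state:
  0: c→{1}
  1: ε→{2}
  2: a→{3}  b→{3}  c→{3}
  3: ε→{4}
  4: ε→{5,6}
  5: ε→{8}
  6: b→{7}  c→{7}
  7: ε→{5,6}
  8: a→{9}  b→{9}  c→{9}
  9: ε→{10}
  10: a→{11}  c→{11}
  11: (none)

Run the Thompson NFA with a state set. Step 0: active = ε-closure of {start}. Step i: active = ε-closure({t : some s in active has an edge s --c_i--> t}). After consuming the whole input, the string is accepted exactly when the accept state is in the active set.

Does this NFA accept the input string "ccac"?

initial (ε-close {0}): {0}
'c' @ 1: {1,2}
'c' @ 2: {3,4,5,6,8}
'a' @ 3: {9,10}
'c' @ 4: {11}  ✓accept
after full input: {11}  (accept=11 in)

Answer: ACCEPT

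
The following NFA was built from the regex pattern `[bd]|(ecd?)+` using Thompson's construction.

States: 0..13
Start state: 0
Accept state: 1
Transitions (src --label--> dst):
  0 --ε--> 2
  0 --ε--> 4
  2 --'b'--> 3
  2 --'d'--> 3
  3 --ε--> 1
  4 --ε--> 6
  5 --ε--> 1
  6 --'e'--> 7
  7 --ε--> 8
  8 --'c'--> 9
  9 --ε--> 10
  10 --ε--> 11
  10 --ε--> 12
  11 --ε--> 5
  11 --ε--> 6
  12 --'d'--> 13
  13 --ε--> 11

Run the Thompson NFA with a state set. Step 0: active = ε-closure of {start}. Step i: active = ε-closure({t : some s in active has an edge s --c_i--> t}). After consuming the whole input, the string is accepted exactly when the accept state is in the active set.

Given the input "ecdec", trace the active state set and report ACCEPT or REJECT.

Answer: ACCEPT

Steps:
S₀ = ε-closure({0}) = {0,2,4,6}
'e' @ 1: {7,8}
'c' @ 2: {1,5,6,9,10,11,12}  ✓accept
'd' @ 3: {1,5,6,11,13}  ✓accept
'e' @ 4: {7,8}
'c' @ 5: {1,5,6,9,10,11,12}  ✓accept
final: {1,5,6,9,10,11,12}; accept 1 in set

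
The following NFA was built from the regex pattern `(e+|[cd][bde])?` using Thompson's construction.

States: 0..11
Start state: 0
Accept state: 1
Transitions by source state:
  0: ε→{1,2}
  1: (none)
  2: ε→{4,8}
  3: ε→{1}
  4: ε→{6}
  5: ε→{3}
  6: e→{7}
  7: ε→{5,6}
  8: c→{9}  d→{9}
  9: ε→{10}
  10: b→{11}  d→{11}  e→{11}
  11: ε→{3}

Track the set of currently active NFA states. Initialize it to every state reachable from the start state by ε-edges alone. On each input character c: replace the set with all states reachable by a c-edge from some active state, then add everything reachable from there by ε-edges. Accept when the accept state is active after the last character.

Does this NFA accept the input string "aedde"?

Answer: REJECT

Derivation:
initial (ε-close {0}): {0,1,2,4,6,8}
'a' @ 1: {}  — state set empty
rest 'edde' ignored (set empty)
after full input: {}  (accept=1 not in)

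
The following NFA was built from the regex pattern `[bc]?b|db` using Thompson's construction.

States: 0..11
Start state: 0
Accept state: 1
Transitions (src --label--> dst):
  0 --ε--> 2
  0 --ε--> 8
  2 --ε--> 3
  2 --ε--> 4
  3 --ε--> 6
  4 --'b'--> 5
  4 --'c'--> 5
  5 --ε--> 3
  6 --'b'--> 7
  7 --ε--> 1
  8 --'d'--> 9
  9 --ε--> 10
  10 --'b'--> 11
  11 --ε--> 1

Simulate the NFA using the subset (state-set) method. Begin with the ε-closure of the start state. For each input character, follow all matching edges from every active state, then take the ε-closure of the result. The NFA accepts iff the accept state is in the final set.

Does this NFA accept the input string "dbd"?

S₀ = ε-closure({0}) = {0,2,3,4,6,8}
'd' @ 1: {9,10}
'b' @ 2: {1,11}  ✓accept
'd' @ 3: {}  — state set empty
final: {}; accept 1 not in set

Answer: REJECT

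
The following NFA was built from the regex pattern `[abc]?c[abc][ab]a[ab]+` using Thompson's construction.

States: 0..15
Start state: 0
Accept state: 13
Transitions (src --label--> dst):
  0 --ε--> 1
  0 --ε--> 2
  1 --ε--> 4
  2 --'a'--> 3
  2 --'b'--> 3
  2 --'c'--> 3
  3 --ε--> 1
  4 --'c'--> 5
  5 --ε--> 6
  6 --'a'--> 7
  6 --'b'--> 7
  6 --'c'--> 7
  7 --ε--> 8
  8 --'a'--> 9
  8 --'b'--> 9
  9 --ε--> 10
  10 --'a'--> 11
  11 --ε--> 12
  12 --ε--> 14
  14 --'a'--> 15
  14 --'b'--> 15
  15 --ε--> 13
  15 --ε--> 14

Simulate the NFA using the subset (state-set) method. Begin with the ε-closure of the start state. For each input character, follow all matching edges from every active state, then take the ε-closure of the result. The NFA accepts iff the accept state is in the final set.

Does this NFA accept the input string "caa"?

Answer: REJECT

Trace:
initial (ε-close {0}): {0,1,2,4}
'c' @ 1: {1,3,4,5,6}
'a' @ 2: {7,8}
'a' @ 3: {9,10}
after full input: {9,10}  (accept=13 not in)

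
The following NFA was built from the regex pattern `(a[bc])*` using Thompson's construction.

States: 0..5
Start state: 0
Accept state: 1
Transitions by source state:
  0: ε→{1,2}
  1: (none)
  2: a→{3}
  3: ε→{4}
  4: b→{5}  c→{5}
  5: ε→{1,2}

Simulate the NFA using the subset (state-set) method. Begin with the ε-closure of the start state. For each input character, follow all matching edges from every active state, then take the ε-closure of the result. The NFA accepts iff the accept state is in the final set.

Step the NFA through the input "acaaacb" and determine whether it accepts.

Answer: REJECT

Derivation:
S₀ = ε-closure({0}) = {0,1,2}
'a' @ 1: {3,4}
'c' @ 2: {1,2,5}  ✓accept
'a' @ 3: {3,4}
'a' @ 4: {}  — state set empty
rest 'acb' ignored (set empty)
end set {} — state 1 not in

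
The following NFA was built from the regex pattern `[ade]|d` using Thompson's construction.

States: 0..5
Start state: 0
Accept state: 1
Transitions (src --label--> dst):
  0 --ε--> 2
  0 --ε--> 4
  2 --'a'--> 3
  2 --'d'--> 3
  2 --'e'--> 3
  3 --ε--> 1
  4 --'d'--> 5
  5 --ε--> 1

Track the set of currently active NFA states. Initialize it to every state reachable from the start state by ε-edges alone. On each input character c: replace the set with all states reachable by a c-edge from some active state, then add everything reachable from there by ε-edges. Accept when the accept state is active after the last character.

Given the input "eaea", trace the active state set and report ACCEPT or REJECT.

initial (ε-close {0}): {0,2,4}
'e' @ 1: {1,3}  [accepting]
'a' @ 2: {}  — state set empty
rest 'ea' ignored (set empty)
after full input: {}  (accept=1 not in)

Answer: REJECT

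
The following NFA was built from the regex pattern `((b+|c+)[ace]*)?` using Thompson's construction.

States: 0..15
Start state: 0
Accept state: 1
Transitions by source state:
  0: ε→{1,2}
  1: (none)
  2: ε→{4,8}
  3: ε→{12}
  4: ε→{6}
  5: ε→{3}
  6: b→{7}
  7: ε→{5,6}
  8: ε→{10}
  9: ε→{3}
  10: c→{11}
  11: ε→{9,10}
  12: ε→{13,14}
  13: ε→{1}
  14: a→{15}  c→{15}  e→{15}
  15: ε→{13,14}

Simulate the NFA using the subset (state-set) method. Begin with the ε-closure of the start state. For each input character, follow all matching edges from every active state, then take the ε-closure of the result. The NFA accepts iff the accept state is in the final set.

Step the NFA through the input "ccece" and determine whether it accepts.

Answer: ACCEPT

Steps:
start: ε-closure({0}) = {0,1,2,4,6,8,10}
'c' @ 1: {1,3,9,10,11,12,13,14}  ✓accept
'c' @ 2: {1,3,9,10,11,12,13,14,15}  ✓accept
'e' @ 3: {1,13,14,15}  ✓accept
'c' @ 4: {1,13,14,15}  ✓accept
'e' @ 5: {1,13,14,15}  ✓accept
end set {1,13,14,15} — state 1 in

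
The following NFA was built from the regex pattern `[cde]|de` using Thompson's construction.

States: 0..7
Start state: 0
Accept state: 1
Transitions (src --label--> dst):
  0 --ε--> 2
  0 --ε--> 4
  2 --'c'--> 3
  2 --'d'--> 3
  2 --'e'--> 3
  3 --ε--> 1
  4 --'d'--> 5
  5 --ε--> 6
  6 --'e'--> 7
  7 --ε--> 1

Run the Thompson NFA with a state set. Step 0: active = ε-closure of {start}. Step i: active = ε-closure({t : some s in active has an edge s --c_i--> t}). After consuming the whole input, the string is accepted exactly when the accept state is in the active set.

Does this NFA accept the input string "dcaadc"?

initial (ε-close {0}): {0,2,4}
'd' @ 1: {1,3,5,6}  [accepting]
'c' @ 2: {}  — state set empty
rest 'aadc' ignored (set empty)
after full input: {}  (accept=1 not in)

Answer: REJECT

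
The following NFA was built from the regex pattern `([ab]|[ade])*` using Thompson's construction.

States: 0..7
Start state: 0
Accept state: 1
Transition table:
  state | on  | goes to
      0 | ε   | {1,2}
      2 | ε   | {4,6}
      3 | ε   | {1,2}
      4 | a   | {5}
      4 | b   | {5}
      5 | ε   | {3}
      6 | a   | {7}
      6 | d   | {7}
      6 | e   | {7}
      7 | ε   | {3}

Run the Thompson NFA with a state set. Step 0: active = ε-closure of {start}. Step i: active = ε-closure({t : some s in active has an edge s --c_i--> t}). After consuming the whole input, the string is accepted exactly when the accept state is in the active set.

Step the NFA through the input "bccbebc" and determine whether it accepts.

Answer: REJECT

Derivation:
start: ε-closure({0}) = {0,1,2,4,6}
'b' @ 1: {1,2,3,4,5,6}  ✓accept
'c' @ 2: {}  — state set empty
rest 'cbebc' ignored (set empty)
after full input: {}  (accept=1 not in)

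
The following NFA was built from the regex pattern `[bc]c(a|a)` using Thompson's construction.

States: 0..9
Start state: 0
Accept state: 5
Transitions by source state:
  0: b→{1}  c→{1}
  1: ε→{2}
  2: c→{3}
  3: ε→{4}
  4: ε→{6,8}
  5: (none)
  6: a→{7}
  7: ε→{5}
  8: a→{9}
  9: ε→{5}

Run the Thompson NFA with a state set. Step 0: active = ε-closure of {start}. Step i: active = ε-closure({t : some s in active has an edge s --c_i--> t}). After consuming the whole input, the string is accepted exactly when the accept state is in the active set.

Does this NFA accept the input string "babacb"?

Answer: REJECT

Derivation:
start: ε-closure({0}) = {0}
'b' @ 1: {1,2}
'a' @ 2: {}  — dead — no transitions
rest 'bacb' ignored (set empty)
final: {}; accept 5 not in set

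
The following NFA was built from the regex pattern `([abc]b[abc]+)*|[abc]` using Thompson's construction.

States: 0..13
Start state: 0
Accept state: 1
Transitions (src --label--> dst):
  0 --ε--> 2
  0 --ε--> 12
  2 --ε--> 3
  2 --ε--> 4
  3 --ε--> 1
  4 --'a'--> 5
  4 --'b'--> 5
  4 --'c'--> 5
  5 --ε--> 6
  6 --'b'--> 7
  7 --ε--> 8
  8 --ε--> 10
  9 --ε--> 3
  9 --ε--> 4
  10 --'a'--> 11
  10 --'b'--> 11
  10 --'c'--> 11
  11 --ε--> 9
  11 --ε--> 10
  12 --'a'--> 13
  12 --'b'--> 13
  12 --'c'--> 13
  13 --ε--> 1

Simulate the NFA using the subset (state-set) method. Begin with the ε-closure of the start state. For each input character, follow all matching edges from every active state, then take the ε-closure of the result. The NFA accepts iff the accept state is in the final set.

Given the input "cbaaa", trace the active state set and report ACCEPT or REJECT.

Answer: ACCEPT

Steps:
S₀ = ε-closure({0}) = {0,1,2,3,4,12}
'c' @ 1: {1,5,6,13}  (accept∈set)
'b' @ 2: {7,8,10}
'a' @ 3: {1,3,4,9,10,11}  (accept∈set)
'a' @ 4: {1,3,4,5,6,9,10,11}  (accept∈set)
'a' @ 5: {1,3,4,5,6,9,10,11}  (accept∈set)
end set {1,3,4,5,6,9,10,11} — state 1 in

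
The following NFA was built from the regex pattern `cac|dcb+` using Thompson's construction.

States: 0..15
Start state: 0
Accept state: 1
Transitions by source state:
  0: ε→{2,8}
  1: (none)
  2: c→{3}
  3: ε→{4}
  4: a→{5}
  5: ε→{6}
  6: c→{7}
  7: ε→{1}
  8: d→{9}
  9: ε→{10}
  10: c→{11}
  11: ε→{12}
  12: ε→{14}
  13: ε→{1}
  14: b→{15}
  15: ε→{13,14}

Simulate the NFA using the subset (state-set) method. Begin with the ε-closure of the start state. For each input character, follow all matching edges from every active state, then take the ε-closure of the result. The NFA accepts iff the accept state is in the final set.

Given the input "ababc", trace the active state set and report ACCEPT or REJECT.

initial (ε-close {0}): {0,2,8}
'a' @ 1: {}  — state set empty
rest 'babc' ignored (set empty)
end set {} — state 1 not in

Answer: REJECT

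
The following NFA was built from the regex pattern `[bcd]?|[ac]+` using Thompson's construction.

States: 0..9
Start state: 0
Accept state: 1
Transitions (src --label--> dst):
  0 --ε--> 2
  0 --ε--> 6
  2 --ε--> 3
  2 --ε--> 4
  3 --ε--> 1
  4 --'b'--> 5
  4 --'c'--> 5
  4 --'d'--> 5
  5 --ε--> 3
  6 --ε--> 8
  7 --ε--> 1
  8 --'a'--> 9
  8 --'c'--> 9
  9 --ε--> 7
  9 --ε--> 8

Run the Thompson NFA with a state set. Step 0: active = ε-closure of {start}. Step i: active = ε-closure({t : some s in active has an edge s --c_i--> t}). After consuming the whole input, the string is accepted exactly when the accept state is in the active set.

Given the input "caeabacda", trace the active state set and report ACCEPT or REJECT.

Answer: REJECT

Steps:
initial (ε-close {0}): {0,1,2,3,4,6,8}
'c' @ 1: {1,3,5,7,8,9}  (accept∈set)
'a' @ 2: {1,7,8,9}  (accept∈set)
'e' @ 3: {}  — dead — no transitions
rest 'abacda' ignored (set empty)
after full input: {}  (accept=1 not in)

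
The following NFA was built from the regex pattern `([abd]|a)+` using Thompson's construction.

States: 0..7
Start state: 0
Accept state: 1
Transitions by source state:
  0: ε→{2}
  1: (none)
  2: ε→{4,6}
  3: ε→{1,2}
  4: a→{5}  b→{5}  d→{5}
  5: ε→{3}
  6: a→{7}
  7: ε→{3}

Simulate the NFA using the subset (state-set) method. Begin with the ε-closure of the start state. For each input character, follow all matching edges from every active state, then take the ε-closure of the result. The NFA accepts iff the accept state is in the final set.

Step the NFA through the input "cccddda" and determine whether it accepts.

Answer: REJECT

Trace:
start: ε-closure({0}) = {0,2,4,6}
'c' @ 1: {}  — no active states
rest 'ccddda' ignored (set empty)
end set {} — state 1 not in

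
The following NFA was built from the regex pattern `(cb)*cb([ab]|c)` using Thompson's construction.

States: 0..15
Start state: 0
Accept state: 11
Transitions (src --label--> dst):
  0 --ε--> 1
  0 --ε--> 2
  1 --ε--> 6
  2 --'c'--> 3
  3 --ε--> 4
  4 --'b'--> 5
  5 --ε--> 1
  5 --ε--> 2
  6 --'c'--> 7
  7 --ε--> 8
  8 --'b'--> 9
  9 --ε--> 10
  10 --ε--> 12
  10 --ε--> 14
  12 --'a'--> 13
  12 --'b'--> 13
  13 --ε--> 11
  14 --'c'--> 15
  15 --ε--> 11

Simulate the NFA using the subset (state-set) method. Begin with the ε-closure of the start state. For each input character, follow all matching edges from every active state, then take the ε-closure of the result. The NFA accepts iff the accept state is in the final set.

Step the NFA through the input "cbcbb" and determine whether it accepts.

initial (ε-close {0}): {0,1,2,6}
'c' @ 1: {3,4,7,8}
'b' @ 2: {1,2,5,6,9,10,12,14}
'c' @ 3: {3,4,7,8,11,15}  ✓accept
'b' @ 4: {1,2,5,6,9,10,12,14}
'b' @ 5: {11,13}  ✓accept
final: {11,13}; accept 11 in set

Answer: ACCEPT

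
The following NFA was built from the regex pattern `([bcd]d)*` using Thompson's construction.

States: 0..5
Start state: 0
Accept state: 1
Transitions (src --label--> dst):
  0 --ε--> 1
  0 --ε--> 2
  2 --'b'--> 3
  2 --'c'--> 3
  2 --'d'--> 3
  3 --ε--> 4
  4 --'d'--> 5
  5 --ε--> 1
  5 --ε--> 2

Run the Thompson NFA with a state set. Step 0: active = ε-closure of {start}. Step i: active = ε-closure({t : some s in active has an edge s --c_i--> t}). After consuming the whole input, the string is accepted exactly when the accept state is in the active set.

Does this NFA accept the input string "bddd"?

Answer: ACCEPT

Derivation:
start: ε-closure({0}) = {0,1,2}
'b' @ 1: {3,4}
'd' @ 2: {1,2,5}  ✓accept
'd' @ 3: {3,4}
'd' @ 4: {1,2,5}  ✓accept
after full input: {1,2,5}  (accept=1 in)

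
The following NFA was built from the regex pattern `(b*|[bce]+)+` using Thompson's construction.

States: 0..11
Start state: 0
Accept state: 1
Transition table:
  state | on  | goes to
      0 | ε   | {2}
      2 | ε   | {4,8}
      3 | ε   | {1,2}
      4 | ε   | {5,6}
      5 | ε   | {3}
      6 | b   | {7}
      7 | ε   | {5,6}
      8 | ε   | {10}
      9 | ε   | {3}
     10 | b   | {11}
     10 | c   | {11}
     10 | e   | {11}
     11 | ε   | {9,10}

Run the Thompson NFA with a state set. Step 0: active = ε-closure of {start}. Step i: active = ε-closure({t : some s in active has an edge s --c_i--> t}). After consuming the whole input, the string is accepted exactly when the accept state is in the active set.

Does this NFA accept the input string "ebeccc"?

Answer: ACCEPT

Derivation:
start: ε-closure({0}) = {0,1,2,3,4,5,6,8,10}
'e' @ 1: {1,2,3,4,5,6,8,9,10,11}  ✓accept
'b' @ 2: {1,2,3,4,5,6,7,8,9,10,11}  ✓accept
'e' @ 3: {1,2,3,4,5,6,8,9,10,11}  ✓accept
'c' @ 4: {1,2,3,4,5,6,8,9,10,11}  ✓accept
'c' @ 5: {1,2,3,4,5,6,8,9,10,11}  ✓accept
'c' @ 6: {1,2,3,4,5,6,8,9,10,11}  ✓accept
final: {1,2,3,4,5,6,8,9,10,11}; accept 1 in set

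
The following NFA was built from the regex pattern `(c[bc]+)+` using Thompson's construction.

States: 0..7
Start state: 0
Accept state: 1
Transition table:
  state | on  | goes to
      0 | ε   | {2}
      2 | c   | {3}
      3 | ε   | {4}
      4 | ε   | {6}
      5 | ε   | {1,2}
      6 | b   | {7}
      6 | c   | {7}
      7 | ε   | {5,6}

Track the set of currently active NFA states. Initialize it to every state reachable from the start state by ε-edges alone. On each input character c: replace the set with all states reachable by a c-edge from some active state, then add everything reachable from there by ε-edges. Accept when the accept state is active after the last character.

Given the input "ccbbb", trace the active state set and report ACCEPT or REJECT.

start: ε-closure({0}) = {0,2}
'c' @ 1: {3,4,6}
'c' @ 2: {1,2,5,6,7}  ✓accept
'b' @ 3: {1,2,5,6,7}  ✓accept
'b' @ 4: {1,2,5,6,7}  ✓accept
'b' @ 5: {1,2,5,6,7}  ✓accept
after full input: {1,2,5,6,7}  (accept=1 in)

Answer: ACCEPT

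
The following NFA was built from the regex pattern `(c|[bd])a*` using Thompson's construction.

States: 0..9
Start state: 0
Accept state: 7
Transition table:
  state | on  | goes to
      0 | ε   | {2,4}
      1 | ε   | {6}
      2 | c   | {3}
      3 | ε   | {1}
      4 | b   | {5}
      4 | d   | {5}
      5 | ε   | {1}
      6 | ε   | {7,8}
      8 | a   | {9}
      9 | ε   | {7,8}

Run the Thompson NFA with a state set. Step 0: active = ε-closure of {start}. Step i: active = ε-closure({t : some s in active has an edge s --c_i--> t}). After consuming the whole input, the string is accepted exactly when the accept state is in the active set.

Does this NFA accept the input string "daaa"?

Answer: ACCEPT

Derivation:
S₀ = ε-closure({0}) = {0,2,4}
'd' @ 1: {1,5,6,7,8}  (accept∈set)
'a' @ 2: {7,8,9}  (accept∈set)
'a' @ 3: {7,8,9}  (accept∈set)
'a' @ 4: {7,8,9}  (accept∈set)
end set {7,8,9} — state 7 in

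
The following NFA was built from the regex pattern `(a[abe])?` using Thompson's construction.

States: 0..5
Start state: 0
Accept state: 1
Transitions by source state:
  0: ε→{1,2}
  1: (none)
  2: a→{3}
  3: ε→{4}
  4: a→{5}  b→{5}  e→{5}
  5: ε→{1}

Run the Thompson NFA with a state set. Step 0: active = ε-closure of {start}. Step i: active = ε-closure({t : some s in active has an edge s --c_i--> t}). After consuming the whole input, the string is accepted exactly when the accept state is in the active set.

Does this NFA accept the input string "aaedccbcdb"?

start: ε-closure({0}) = {0,1,2}
'a' @ 1: {3,4}
'a' @ 2: {1,5}  ✓accept
'e' @ 3: {}  — no active states
rest 'dccbcdb' ignored (set empty)
end set {} — state 1 not in

Answer: REJECT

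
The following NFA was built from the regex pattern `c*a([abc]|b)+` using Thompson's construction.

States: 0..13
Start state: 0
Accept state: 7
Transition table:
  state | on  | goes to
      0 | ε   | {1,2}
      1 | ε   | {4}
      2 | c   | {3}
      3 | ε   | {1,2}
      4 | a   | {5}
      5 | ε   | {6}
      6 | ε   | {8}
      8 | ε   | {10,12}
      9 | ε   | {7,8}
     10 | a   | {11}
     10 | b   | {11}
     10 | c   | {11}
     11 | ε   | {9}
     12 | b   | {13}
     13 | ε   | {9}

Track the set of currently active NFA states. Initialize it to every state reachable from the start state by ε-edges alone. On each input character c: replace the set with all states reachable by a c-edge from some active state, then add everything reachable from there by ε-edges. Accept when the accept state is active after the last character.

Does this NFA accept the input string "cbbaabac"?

start: ε-closure({0}) = {0,1,2,4}
'c' @ 1: {1,2,3,4}
'b' @ 2: {}  — state set empty
rest 'baabac' ignored (set empty)
after full input: {}  (accept=7 not in)

Answer: REJECT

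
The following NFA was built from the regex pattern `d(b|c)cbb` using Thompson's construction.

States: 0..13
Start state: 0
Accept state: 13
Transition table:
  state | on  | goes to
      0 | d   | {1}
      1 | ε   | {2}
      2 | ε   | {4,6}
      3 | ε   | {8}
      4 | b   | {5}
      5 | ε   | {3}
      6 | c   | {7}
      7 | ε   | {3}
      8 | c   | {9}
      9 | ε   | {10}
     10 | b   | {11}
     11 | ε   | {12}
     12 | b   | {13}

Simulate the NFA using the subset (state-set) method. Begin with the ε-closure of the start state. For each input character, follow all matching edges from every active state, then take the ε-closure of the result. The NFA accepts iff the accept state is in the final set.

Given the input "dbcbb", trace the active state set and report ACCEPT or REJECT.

initial (ε-close {0}): {0}
'd' @ 1: {1,2,4,6}
'b' @ 2: {3,5,8}
'c' @ 3: {9,10}
'b' @ 4: {11,12}
'b' @ 5: {13}  [accepting]
end set {13} — state 13 in

Answer: ACCEPT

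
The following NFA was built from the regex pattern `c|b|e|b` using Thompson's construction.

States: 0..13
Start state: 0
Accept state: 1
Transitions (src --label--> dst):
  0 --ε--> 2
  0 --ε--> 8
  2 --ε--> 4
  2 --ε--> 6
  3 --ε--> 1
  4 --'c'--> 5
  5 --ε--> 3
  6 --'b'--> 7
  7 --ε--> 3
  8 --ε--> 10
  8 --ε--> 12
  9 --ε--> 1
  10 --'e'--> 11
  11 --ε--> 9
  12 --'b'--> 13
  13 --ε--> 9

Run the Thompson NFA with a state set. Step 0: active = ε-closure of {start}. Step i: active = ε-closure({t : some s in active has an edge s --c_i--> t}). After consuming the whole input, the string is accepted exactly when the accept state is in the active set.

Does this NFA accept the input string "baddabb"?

Answer: REJECT

Steps:
initial (ε-close {0}): {0,2,4,6,8,10,12}
'b' @ 1: {1,3,7,9,13}  [accepting]
'a' @ 2: {}  — state set empty
rest 'ddabb' ignored (set empty)
final: {}; accept 1 not in set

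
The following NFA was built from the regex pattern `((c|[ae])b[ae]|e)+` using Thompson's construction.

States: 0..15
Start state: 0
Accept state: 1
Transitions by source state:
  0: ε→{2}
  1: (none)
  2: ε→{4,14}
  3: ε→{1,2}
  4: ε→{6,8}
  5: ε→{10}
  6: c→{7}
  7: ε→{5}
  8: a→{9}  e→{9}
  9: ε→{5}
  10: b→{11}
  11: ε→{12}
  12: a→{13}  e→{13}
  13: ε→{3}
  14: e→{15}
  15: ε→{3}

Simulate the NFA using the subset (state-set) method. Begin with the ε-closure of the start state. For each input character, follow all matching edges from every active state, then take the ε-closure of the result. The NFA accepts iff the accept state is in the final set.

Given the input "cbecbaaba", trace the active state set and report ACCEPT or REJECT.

Answer: ACCEPT

Derivation:
initial (ε-close {0}): {0,2,4,6,8,14}
'c' @ 1: {5,7,10}
'b' @ 2: {11,12}
'e' @ 3: {1,2,3,4,6,8,13,14}  (accept∈set)
'c' @ 4: {5,7,10}
'b' @ 5: {11,12}
'a' @ 6: {1,2,3,4,6,8,13,14}  (accept∈set)
'a' @ 7: {5,9,10}
'b' @ 8: {11,12}
'a' @ 9: {1,2,3,4,6,8,13,14}  (accept∈set)
end set {1,2,3,4,6,8,13,14} — state 1 in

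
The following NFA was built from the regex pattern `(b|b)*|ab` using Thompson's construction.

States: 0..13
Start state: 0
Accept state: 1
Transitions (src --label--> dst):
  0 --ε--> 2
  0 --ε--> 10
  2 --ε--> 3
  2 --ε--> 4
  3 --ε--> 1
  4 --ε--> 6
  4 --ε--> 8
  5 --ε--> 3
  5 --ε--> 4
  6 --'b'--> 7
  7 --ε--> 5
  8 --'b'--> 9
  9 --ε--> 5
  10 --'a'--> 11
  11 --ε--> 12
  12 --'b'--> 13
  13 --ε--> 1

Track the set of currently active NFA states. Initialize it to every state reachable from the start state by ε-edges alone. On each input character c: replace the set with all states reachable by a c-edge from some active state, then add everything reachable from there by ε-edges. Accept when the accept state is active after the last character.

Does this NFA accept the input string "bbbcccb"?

initial (ε-close {0}): {0,1,2,3,4,6,8,10}
'b' @ 1: {1,3,4,5,6,7,8,9}  ✓accept
'b' @ 2: {1,3,4,5,6,7,8,9}  ✓accept
'b' @ 3: {1,3,4,5,6,7,8,9}  ✓accept
'c' @ 4: {}  — dead — no transitions
rest 'ccb' ignored (set empty)
final: {}; accept 1 not in set

Answer: REJECT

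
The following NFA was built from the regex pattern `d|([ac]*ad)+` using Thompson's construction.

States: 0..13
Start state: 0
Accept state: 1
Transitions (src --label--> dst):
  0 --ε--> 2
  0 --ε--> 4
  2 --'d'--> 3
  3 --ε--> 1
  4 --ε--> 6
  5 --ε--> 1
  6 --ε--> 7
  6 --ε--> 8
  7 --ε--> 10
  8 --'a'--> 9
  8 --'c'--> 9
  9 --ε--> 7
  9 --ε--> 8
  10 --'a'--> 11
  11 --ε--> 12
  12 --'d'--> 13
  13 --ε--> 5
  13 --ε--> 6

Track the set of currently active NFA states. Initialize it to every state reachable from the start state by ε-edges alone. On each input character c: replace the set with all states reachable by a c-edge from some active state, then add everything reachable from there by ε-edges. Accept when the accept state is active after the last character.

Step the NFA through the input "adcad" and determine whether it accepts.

Answer: ACCEPT

Steps:
S₀ = ε-closure({0}) = {0,2,4,6,7,8,10}
'a' @ 1: {7,8,9,10,11,12}
'd' @ 2: {1,5,6,7,8,10,13}  [accepting]
'c' @ 3: {7,8,9,10}
'a' @ 4: {7,8,9,10,11,12}
'd' @ 5: {1,5,6,7,8,10,13}  [accepting]
end set {1,5,6,7,8,10,13} — state 1 in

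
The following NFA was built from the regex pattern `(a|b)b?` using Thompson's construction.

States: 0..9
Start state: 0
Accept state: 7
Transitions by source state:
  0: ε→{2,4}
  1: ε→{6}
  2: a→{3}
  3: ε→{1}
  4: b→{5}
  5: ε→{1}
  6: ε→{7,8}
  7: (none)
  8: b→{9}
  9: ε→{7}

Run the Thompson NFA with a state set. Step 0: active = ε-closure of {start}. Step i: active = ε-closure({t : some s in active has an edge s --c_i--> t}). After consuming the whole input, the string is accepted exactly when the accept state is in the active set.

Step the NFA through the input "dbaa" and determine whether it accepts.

Answer: REJECT

Derivation:
initial (ε-close {0}): {0,2,4}
'd' @ 1: {}  — state set empty
rest 'baa' ignored (set empty)
end set {} — state 7 not in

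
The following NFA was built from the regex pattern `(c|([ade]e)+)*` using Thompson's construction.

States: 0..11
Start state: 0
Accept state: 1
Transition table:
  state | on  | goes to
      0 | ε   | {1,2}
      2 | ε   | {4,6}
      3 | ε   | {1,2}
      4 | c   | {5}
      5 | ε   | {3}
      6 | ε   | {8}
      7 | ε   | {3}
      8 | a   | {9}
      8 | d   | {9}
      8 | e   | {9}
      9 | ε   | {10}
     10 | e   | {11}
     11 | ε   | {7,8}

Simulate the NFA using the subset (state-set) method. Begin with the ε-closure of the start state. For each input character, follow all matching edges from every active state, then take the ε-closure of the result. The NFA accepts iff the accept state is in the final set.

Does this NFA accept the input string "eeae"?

start: ε-closure({0}) = {0,1,2,4,6,8}
'e' @ 1: {9,10}
'e' @ 2: {1,2,3,4,6,7,8,11}  [accepting]
'a' @ 3: {9,10}
'e' @ 4: {1,2,3,4,6,7,8,11}  [accepting]
final: {1,2,3,4,6,7,8,11}; accept 1 in set

Answer: ACCEPT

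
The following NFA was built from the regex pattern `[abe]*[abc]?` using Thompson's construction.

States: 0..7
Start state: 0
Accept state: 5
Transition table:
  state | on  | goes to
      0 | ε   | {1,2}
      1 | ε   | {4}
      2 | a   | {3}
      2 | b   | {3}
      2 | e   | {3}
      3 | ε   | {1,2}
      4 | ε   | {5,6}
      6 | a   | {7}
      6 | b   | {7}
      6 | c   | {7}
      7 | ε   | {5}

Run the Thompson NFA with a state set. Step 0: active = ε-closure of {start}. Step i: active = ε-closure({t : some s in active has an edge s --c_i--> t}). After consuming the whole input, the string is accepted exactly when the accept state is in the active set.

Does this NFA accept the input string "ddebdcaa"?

Answer: REJECT

Derivation:
start: ε-closure({0}) = {0,1,2,4,5,6}
'd' @ 1: {}  — state set empty
rest 'debdcaa' ignored (set empty)
after full input: {}  (accept=5 not in)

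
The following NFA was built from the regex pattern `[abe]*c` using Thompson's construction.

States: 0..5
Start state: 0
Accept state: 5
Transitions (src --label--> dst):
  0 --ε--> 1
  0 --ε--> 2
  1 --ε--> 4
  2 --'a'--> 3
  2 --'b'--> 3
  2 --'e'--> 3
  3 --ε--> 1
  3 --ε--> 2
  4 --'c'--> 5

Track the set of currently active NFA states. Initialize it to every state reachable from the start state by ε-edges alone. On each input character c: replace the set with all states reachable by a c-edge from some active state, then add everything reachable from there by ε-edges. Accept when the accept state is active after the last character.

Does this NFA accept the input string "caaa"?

Answer: REJECT

Trace:
S₀ = ε-closure({0}) = {0,1,2,4}
'c' @ 1: {5}  (accept∈set)
'a' @ 2: {}  — dead — no transitions
rest 'aa' ignored (set empty)
after full input: {}  (accept=5 not in)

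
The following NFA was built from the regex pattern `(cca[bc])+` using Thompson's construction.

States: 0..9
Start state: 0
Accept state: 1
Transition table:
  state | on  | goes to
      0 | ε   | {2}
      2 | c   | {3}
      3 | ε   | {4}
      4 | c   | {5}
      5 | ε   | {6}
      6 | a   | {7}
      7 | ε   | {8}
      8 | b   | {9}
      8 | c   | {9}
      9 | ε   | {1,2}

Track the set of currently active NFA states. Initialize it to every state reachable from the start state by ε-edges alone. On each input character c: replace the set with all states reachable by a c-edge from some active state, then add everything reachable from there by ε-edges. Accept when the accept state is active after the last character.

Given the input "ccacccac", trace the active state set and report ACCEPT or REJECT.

Answer: ACCEPT

Derivation:
start: ε-closure({0}) = {0,2}
'c' @ 1: {3,4}
'c' @ 2: {5,6}
'a' @ 3: {7,8}
'c' @ 4: {1,2,9}  ✓accept
'c' @ 5: {3,4}
'c' @ 6: {5,6}
'a' @ 7: {7,8}
'c' @ 8: {1,2,9}  ✓accept
after full input: {1,2,9}  (accept=1 in)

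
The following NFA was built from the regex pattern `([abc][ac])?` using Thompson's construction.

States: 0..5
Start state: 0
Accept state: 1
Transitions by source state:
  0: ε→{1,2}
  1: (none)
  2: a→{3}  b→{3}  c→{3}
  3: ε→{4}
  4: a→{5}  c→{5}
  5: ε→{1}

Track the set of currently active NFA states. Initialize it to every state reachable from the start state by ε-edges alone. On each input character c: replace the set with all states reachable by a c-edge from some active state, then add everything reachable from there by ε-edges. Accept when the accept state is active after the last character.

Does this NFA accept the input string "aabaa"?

Answer: REJECT

Derivation:
start: ε-closure({0}) = {0,1,2}
'a' @ 1: {3,4}
'a' @ 2: {1,5}  [accepting]
'b' @ 3: {}  — no active states
rest 'aa' ignored (set empty)
after full input: {}  (accept=1 not in)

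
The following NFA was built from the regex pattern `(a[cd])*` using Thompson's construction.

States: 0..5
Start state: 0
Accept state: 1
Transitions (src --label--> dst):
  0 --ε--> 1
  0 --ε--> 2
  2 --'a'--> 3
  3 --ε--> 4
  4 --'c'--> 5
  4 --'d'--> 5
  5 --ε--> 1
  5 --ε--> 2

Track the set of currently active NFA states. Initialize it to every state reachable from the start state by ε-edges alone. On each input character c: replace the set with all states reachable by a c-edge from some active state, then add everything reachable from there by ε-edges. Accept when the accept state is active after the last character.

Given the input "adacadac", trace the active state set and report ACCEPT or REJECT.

Answer: ACCEPT

Derivation:
S₀ = ε-closure({0}) = {0,1,2}
'a' @ 1: {3,4}
'd' @ 2: {1,2,5}  ✓accept
'a' @ 3: {3,4}
'c' @ 4: {1,2,5}  ✓accept
'a' @ 5: {3,4}
'd' @ 6: {1,2,5}  ✓accept
'a' @ 7: {3,4}
'c' @ 8: {1,2,5}  ✓accept
after full input: {1,2,5}  (accept=1 in)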